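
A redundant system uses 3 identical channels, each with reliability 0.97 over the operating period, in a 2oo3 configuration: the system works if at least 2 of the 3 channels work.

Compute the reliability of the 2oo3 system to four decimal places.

0.9974

R = Σ_{i=2}^{3} C(3,i) p^i (1−p)^{3−i} with p = 0.97
C(3,2)·0.97^2·0.03^1 = 0.084681
C(3,3)·0.97^3·0.03^0 = 0.912673
Sum = 0.9974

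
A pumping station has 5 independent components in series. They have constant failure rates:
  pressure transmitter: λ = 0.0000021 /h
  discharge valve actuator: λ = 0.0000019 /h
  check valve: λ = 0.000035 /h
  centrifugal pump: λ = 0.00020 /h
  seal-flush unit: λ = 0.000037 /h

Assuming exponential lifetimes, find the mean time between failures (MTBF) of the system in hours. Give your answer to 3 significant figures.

3620

Series of exponential components: λ_sys = Σ λ_i
λ_sys = 0.0000021 + 0.0000019 + 0.000035 + 0.00020 + 0.000037 = 2.7600e-04 /h
MTBF = 1 / λ_sys = 3620 h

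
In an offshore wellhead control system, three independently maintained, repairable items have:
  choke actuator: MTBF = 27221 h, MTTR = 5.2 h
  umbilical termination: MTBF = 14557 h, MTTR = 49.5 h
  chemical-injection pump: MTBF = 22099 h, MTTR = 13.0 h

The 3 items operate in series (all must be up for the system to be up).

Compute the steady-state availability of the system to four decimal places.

0.9958

A(choke actuator) = MTBF/(MTBF+MTTR) = 27221/(27221+5.2) = 0.999809
A(umbilical termination) = MTBF/(MTBF+MTTR) = 14557/(14557+49.5) = 0.996611
A(chemical-injection pump) = MTBF/(MTBF+MTTR) = 22099/(22099+13.0) = 0.999412
Series availability: 0.999809 × 0.996611 × 0.999412 = 0.9958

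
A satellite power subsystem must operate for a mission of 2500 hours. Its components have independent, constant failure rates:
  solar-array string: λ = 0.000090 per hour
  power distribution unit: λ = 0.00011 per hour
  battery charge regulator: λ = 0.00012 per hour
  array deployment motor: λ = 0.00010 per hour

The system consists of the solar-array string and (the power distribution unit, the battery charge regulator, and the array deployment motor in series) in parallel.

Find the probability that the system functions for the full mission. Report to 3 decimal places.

R(solar-array string) = exp(−0.000090 × 2500) = 0.79852
R(power distribution unit) = exp(−0.00011 × 2500) = 0.75957
R(battery charge regulator) = exp(−0.00012 × 2500) = 0.74082
R(array deployment motor) = exp(−0.00010 × 2500) = 0.77880
Series (power distribution unit, battery charge regulator, and array deployment motor): 0.75957 × 0.74082 × 0.77880 = 0.43823
Parallel (solar-array string and [0.43823]): 1 − (1 − 0.79852)(1 − 0.43823) = 0.887

0.887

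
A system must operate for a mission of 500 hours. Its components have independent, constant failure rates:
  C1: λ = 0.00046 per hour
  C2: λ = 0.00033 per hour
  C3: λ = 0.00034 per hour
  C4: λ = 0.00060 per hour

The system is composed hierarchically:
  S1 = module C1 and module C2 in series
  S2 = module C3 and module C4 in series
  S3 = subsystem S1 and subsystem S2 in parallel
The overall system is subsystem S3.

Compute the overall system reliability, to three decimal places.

R(C1) = exp(−0.00046 × 500) = 0.79453
R(C2) = exp(−0.00033 × 500) = 0.84789
R(C3) = exp(−0.00034 × 500) = 0.84366
R(C4) = exp(−0.00060 × 500) = 0.74082
Series (C1 and C2): 0.79453 × 0.84789 = 0.67367
Series (C3 and C4): 0.84366 × 0.74082 = 0.62500
Parallel ([0.67367] and [0.62500]): 1 − (1 − 0.67367)(1 − 0.62500) = 0.878

0.878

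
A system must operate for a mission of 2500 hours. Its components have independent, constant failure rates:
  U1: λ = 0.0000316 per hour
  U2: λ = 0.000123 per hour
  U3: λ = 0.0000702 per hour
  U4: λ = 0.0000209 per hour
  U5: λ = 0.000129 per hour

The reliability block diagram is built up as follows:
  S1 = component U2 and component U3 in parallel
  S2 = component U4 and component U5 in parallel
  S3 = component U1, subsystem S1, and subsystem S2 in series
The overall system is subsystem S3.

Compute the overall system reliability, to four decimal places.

R(U1) = exp(−0.0000316 × 2500) = 0.924040
R(U2) = exp(−0.000123 × 2500) = 0.735283
R(U3) = exp(−0.0000702 × 2500) = 0.839037
R(U4) = exp(−0.0000209 × 2500) = 0.949092
R(U5) = exp(−0.000129 × 2500) = 0.724336
Parallel (U2 and U3): 1 − (1 − 0.735283)(1 − 0.839037) = 0.957390
Parallel (U4 and U5): 1 − (1 − 0.949092)(1 − 0.724336) = 0.985966
Series (U1, [0.957390], and [0.985966]): 0.924040 × 0.957390 × 0.985966 = 0.8723

0.8723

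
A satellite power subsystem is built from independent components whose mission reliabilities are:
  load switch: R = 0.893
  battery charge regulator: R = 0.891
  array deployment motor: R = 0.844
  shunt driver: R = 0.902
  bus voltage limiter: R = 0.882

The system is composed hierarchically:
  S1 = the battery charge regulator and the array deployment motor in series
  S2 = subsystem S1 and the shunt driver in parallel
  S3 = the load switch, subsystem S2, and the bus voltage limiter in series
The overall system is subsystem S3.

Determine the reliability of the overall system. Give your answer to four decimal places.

Series (battery charge regulator and array deployment motor): 0.891000 × 0.844000 = 0.752004
Parallel ([0.752004] and shunt driver): 1 − (1 − 0.752004)(1 − 0.902000) = 0.975696
Series (load switch, [0.975696], and bus voltage limiter): 0.893000 × 0.975696 × 0.882000 = 0.7685

0.7685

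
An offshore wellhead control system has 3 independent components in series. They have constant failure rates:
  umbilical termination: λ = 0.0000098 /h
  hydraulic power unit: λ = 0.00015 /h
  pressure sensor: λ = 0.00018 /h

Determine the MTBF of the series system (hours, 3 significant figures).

Series of exponential components: λ_sys = Σ λ_i
λ_sys = 0.0000098 + 0.00015 + 0.00018 = 3.3980e-04 /h
MTBF = 1 / λ_sys = 2940 h

2940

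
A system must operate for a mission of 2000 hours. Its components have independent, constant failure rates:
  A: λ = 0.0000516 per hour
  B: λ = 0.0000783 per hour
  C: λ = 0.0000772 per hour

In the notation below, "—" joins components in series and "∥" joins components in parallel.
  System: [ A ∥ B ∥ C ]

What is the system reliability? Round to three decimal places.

0.998

R(A) = exp(−0.0000516 × 2000) = 0.90195
R(B) = exp(−0.0000783 × 2000) = 0.85505
R(C) = exp(−0.0000772 × 2000) = 0.85693
Parallel (A, B, and C): 1 − (1 − 0.90195)(1 − 0.85505)(1 − 0.85693) = 0.998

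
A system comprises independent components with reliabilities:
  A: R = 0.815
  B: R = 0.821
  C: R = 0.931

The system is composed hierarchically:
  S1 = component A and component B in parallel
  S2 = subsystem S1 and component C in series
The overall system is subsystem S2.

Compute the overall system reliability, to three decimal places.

Parallel (A and B): 1 − (1 − 0.81500)(1 − 0.82100) = 0.96689
Series ([0.96689] and C): 0.96689 × 0.93100 = 0.900

0.900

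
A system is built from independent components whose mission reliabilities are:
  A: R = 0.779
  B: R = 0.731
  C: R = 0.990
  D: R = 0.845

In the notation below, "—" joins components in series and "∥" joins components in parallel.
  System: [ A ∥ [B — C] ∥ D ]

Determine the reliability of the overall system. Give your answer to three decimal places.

0.991

Series (B and C): 0.73100 × 0.99000 = 0.72369
Parallel (A, [0.72369], and D): 1 − (1 − 0.77900)(1 − 0.72369)(1 − 0.84500) = 0.991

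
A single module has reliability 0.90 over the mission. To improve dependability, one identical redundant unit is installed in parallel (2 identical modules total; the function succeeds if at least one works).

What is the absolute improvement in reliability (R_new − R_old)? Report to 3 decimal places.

R_before = 0.90
R_after = 1 − (1 − 0.90)^2 = 0.990
ΔR = 0.990 − 0.90 = 0.090

0.090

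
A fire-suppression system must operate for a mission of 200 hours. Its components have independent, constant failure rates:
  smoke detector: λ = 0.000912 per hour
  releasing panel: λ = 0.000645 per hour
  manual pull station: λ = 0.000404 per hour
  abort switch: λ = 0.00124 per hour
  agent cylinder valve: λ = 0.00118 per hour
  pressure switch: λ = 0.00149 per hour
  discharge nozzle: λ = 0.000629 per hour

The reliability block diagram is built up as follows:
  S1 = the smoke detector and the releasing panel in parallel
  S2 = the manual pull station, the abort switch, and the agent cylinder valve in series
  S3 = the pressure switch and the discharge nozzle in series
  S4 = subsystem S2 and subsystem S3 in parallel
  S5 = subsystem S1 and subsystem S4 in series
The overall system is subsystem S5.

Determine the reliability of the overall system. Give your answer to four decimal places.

0.8338

R(smoke detector) = exp(−0.000912 × 200) = 0.833268
R(releasing panel) = exp(−0.000645 × 200) = 0.878974
R(manual pull station) = exp(−0.000404 × 200) = 0.922378
R(abort switch) = exp(−0.00124 × 200) = 0.780360
R(agent cylinder valve) = exp(−0.00118 × 200) = 0.789781
R(pressure switch) = exp(−0.00149 × 200) = 0.742301
R(discharge nozzle) = exp(−0.000629 × 200) = 0.881791
Parallel (smoke detector and releasing panel): 1 − (1 − 0.833268)(1 − 0.878974) = 0.979821
Series (manual pull station, abort switch, and agent cylinder valve): 0.922378 × 0.780360 × 0.789781 = 0.568474
Series (pressure switch and discharge nozzle): 0.742301 × 0.881791 = 0.654554
Parallel ([0.568474] and [0.654554]): 1 − (1 − 0.568474)(1 − 0.654554) = 0.850931
Series ([0.979821] and [0.850931]): 0.979821 × 0.850931 = 0.8338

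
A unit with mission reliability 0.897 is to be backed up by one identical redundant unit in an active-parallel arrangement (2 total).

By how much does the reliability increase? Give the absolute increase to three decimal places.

0.092

R_before = 0.897
R_after = 1 − (1 − 0.897)^2 = 0.989
ΔR = 0.989 − 0.897 = 0.092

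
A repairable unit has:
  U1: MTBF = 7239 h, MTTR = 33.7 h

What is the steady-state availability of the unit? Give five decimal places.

A(U1) = MTBF/(MTBF+MTTR) = 7239/(7239+33.7) = 0.99537

0.99537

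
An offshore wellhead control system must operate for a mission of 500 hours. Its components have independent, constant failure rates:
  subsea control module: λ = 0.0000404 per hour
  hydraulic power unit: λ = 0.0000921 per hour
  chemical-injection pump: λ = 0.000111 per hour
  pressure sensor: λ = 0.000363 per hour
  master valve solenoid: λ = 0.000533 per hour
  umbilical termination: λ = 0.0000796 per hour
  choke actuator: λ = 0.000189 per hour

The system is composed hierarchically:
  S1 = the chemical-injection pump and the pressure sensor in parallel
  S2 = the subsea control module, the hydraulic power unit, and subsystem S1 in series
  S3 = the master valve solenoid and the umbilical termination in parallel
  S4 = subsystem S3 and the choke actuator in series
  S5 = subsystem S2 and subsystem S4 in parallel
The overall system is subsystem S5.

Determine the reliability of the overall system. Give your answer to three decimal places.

R(subsea control module) = exp(−0.0000404 × 500) = 0.98000
R(hydraulic power unit) = exp(−0.0000921 × 500) = 0.95499
R(chemical-injection pump) = exp(−0.000111 × 500) = 0.94601
R(pressure sensor) = exp(−0.000363 × 500) = 0.83402
R(master valve solenoid) = exp(−0.000533 × 500) = 0.76606
R(umbilical termination) = exp(−0.0000796 × 500) = 0.96098
R(choke actuator) = exp(−0.000189 × 500) = 0.90983
Parallel (chemical-injection pump and pressure sensor): 1 − (1 − 0.94601)(1 − 0.83402) = 0.99104
Series (subsea control module, hydraulic power unit, and [0.99104]): 0.98000 × 0.95499 × 0.99104 = 0.92750
Parallel (master valve solenoid and umbilical termination): 1 − (1 − 0.76606)(1 − 0.96098) = 0.99087
Series ([0.99087] and choke actuator): 0.99087 × 0.90983 = 0.90152
Parallel ([0.92750] and [0.90152]): 1 − (1 − 0.92750)(1 − 0.90152) = 0.993

0.993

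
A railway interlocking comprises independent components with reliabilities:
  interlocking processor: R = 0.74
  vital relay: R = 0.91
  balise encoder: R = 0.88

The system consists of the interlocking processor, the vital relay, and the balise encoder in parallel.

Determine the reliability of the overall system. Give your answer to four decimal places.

0.9972

Parallel (interlocking processor, vital relay, and balise encoder): 1 − (1 − 0.740000)(1 − 0.910000)(1 − 0.880000) = 0.9972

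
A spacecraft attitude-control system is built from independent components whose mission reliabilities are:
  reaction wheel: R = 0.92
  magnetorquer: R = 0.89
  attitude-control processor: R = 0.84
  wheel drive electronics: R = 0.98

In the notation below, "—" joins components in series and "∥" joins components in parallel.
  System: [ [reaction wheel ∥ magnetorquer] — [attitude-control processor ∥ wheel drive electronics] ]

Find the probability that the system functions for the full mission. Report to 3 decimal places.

0.988

Parallel (reaction wheel and magnetorquer): 1 − (1 − 0.92000)(1 − 0.89000) = 0.99120
Parallel (attitude-control processor and wheel drive electronics): 1 − (1 − 0.84000)(1 − 0.98000) = 0.99680
Series ([0.99120] and [0.99680]): 0.99120 × 0.99680 = 0.988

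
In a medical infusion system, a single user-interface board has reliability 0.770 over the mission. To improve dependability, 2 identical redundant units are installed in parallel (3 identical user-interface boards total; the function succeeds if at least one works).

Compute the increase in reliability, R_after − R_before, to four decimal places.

R_before = 0.770
R_after = 1 − (1 − 0.770)^3 = 0.9878
ΔR = 0.9878 − 0.770 = 0.2178

0.2178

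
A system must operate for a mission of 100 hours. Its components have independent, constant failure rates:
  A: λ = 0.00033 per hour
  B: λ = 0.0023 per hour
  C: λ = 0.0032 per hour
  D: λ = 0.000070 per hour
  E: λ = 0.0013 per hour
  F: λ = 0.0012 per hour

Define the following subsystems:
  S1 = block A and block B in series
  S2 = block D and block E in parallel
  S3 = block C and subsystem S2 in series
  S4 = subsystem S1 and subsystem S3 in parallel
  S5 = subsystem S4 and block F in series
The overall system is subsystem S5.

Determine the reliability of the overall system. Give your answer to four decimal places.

R(A) = exp(−0.00033 × 100) = 0.967539
R(B) = exp(−0.0023 × 100) = 0.794534
R(C) = exp(−0.0032 × 100) = 0.726149
R(D) = exp(−0.000070 × 100) = 0.993024
R(E) = exp(−0.0013 × 100) = 0.878095
R(F) = exp(−0.0012 × 100) = 0.886920
Series (A and B): 0.967539 × 0.794534 = 0.768743
Parallel (D and E): 1 − (1 − 0.993024)(1 − 0.878095) = 0.999150
Series (C and [0.999150]): 0.726149 × 0.999150 = 0.725532
Parallel ([0.768743] and [0.725532]): 1 − (1 − 0.768743)(1 − 0.725532) = 0.936527
Series ([0.936527] and F): 0.936527 × 0.886920 = 0.8306

0.8306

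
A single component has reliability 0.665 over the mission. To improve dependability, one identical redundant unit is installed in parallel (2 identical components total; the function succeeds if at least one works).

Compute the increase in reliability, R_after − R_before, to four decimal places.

0.2228

R_before = 0.665
R_after = 1 − (1 − 0.665)^2 = 0.8878
ΔR = 0.8878 − 0.665 = 0.2228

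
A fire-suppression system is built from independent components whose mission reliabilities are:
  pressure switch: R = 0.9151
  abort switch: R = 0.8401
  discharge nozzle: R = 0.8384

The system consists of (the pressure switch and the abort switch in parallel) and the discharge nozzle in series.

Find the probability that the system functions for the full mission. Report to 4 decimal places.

Parallel (pressure switch and abort switch): 1 − (1 − 0.915100)(1 − 0.840100) = 0.986424
Series ([0.986424] and discharge nozzle): 0.986424 × 0.838400 = 0.8270

0.8270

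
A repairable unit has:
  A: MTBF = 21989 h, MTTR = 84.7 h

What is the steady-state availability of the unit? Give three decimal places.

0.996

A(A) = MTBF/(MTBF+MTTR) = 21989/(21989+84.7) = 0.996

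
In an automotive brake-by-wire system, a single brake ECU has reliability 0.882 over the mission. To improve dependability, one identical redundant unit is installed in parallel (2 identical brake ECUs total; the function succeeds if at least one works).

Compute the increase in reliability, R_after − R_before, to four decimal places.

R_before = 0.882
R_after = 1 − (1 − 0.882)^2 = 0.9861
ΔR = 0.9861 − 0.882 = 0.1041

0.1041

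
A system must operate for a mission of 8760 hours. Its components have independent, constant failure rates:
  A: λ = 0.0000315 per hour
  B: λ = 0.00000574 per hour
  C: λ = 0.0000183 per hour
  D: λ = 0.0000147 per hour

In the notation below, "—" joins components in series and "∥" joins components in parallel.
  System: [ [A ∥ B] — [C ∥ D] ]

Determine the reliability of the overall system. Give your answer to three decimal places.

R(A) = exp(−0.0000315 × 8760) = 0.75886
R(B) = exp(−0.00000574 × 8760) = 0.95096
R(C) = exp(−0.0000183 × 8760) = 0.85188
R(D) = exp(−0.0000147 × 8760) = 0.87917
Parallel (A and B): 1 − (1 − 0.75886)(1 − 0.95096) = 0.98817
Parallel (C and D): 1 − (1 − 0.85188)(1 − 0.87917) = 0.98210
Series ([0.98817] and [0.98210]): 0.98817 × 0.98210 = 0.970

0.970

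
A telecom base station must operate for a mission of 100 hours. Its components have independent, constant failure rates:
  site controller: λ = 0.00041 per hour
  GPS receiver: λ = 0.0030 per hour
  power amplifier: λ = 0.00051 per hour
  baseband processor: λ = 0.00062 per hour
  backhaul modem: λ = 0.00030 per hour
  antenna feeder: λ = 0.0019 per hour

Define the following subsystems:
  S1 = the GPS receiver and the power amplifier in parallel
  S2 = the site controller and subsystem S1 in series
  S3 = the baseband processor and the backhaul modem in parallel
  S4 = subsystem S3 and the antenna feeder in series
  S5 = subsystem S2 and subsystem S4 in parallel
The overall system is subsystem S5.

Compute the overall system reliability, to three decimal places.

R(site controller) = exp(−0.00041 × 100) = 0.95983
R(GPS receiver) = exp(−0.0030 × 100) = 0.74082
R(power amplifier) = exp(−0.00051 × 100) = 0.95028
R(baseband processor) = exp(−0.00062 × 100) = 0.93988
R(backhaul modem) = exp(−0.00030 × 100) = 0.97045
R(antenna feeder) = exp(−0.0019 × 100) = 0.82696
Parallel (GPS receiver and power amplifier): 1 − (1 − 0.74082)(1 − 0.95028) = 0.98711
Series (site controller and [0.98711]): 0.95983 × 0.98711 = 0.94746
Parallel (baseband processor and backhaul modem): 1 − (1 − 0.93988)(1 − 0.97045) = 0.99822
Series ([0.99822] and antenna feeder): 0.99822 × 0.82696 = 0.82549
Parallel ([0.94746] and [0.82549]): 1 − (1 − 0.94746)(1 − 0.82549) = 0.991

0.991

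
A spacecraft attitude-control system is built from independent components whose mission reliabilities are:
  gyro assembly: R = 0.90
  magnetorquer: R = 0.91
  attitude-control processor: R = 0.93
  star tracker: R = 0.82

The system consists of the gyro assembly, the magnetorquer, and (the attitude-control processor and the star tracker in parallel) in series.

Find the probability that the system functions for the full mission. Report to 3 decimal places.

0.809

Parallel (attitude-control processor and star tracker): 1 − (1 − 0.93000)(1 − 0.82000) = 0.98740
Series (gyro assembly, magnetorquer, and [0.98740]): 0.90000 × 0.91000 × 0.98740 = 0.809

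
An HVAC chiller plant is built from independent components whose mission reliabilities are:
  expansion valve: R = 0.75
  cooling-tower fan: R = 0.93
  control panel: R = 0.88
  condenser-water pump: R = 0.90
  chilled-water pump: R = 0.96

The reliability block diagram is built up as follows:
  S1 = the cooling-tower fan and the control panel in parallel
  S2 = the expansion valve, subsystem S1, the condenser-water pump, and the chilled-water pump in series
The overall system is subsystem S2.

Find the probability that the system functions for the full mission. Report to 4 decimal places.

0.6426

Parallel (cooling-tower fan and control panel): 1 − (1 − 0.930000)(1 − 0.880000) = 0.991600
Series (expansion valve, [0.991600], condenser-water pump, and chilled-water pump): 0.750000 × 0.991600 × 0.900000 × 0.960000 = 0.6426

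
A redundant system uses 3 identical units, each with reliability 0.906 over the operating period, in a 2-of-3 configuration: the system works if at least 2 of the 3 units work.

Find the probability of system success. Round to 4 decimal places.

0.9752

R = Σ_{i=2}^{3} C(3,i) p^i (1−p)^{3−i} with p = 0.906
C(3,2)·0.906^2·0.094^1 = 0.231476
C(3,3)·0.906^3·0.094^0 = 0.743677
Sum = 0.9752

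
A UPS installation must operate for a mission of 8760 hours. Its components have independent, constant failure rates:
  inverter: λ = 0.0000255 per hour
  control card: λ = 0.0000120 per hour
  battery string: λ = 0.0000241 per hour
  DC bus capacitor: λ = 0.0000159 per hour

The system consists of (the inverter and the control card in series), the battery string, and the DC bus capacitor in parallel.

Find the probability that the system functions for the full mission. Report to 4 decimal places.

0.9931

R(inverter) = exp(−0.0000255 × 8760) = 0.799811
R(control card) = exp(−0.0000120 × 8760) = 0.900216
R(battery string) = exp(−0.0000241 × 8760) = 0.809680
R(DC bus capacitor) = exp(−0.0000159 × 8760) = 0.869981
Series (inverter and control card): 0.799811 × 0.900216 = 0.720003
Parallel ([0.720003], battery string, and DC bus capacitor): 1 − (1 − 0.720003)(1 − 0.809680)(1 − 0.869981) = 0.9931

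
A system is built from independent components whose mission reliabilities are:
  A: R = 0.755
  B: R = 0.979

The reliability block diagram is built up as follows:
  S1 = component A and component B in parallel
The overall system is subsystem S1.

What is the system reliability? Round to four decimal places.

Parallel (A and B): 1 − (1 − 0.755000)(1 − 0.979000) = 0.9949

0.9949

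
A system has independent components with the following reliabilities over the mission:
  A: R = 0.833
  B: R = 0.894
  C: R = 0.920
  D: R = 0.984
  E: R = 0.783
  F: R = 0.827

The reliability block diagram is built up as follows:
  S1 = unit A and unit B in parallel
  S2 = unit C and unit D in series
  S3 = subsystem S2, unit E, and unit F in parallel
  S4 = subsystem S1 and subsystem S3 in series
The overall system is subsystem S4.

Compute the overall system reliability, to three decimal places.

Parallel (A and B): 1 − (1 − 0.83300)(1 − 0.89400) = 0.98230
Series (C and D): 0.92000 × 0.98400 = 0.90528
Parallel ([0.90528], E, and F): 1 − (1 − 0.90528)(1 − 0.78300)(1 − 0.82700) = 0.99644
Series ([0.98230] and [0.99644]): 0.98230 × 0.99644 = 0.979

0.979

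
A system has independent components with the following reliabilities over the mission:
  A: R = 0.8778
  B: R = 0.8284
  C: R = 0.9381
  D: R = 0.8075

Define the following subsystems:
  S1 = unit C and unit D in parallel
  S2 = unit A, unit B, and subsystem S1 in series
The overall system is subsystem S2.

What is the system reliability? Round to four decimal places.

Parallel (C and D): 1 − (1 − 0.938100)(1 − 0.807500) = 0.988084
Series (A, B, and [0.988084]): 0.877800 × 0.828400 × 0.988084 = 0.7185

0.7185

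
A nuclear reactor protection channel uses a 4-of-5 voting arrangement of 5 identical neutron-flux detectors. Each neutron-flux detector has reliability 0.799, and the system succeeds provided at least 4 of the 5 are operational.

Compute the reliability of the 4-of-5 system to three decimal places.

R = Σ_{i=4}^{5} C(5,i) p^i (1−p)^{5−i} with p = 0.799
C(5,4)·0.799^4·0.201^1 = 0.40959
C(5,5)·0.799^5·0.201^0 = 0.32564
Sum = 0.735

0.735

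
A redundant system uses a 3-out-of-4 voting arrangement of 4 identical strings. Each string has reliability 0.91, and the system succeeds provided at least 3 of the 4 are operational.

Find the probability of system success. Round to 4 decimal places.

0.9570

R = Σ_{i=3}^{4} C(4,i) p^i (1−p)^{4−i} with p = 0.91
C(4,3)·0.91^3·0.09^1 = 0.271286
C(4,4)·0.91^4·0.09^0 = 0.685750
Sum = 0.9570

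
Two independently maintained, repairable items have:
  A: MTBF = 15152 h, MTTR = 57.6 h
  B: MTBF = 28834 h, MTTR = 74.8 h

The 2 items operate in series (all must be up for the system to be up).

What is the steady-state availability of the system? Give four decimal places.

0.9936

A(A) = MTBF/(MTBF+MTTR) = 15152/(15152+57.6) = 0.996213
A(B) = MTBF/(MTBF+MTTR) = 28834/(28834+74.8) = 0.997413
Series availability: 0.996213 × 0.997413 = 0.9936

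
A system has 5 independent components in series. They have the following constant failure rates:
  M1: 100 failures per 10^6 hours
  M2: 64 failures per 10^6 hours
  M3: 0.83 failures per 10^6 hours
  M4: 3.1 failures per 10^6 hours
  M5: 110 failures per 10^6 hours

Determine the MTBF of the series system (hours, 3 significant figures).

Series of exponential components: λ_sys = Σ λ_i
λ_sys = 0.00010 + 0.000064 + 0.00000083 + 0.0000031 + 0.00011 = 2.7793e-04 /h
MTBF = 1 / λ_sys = 3600 h

3600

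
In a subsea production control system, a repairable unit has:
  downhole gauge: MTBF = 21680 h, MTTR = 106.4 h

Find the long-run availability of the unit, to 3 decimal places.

0.995

A(downhole gauge) = MTBF/(MTBF+MTTR) = 21680/(21680+106.4) = 0.995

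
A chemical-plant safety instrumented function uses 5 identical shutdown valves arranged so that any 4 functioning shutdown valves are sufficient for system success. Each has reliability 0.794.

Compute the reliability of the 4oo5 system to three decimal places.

0.725

R = Σ_{i=4}^{5} C(5,i) p^i (1−p)^{5−i} with p = 0.794
C(5,4)·0.794^4·0.206^1 = 0.40937
C(5,5)·0.794^5·0.206^0 = 0.31557
Sum = 0.725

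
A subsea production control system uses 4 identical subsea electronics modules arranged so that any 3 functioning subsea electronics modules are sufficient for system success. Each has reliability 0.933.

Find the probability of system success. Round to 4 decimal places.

R = Σ_{i=3}^{4} C(4,i) p^i (1−p)^{4−i} with p = 0.933
C(4,3)·0.933^3·0.067^1 = 0.217661
C(4,4)·0.933^4·0.067^0 = 0.757751
Sum = 0.9754

0.9754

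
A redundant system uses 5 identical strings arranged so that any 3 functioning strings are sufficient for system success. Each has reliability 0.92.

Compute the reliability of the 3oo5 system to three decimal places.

R = Σ_{i=3}^{5} C(5,i) p^i (1−p)^{5−i} with p = 0.92
C(5,3)·0.92^3·0.08^2 = 0.04984
C(5,4)·0.92^4·0.08^1 = 0.28656
C(5,5)·0.92^5·0.08^0 = 0.65908
Sum = 0.995

0.995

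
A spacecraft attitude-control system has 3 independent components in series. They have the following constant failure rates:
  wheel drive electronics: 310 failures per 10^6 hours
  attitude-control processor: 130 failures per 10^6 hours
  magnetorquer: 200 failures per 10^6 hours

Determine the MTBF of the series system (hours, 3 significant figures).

Series of exponential components: λ_sys = Σ λ_i
λ_sys = 0.00031 + 0.00013 + 0.00020 = 6.4000e-04 /h
MTBF = 1 / λ_sys = 1560 h

1560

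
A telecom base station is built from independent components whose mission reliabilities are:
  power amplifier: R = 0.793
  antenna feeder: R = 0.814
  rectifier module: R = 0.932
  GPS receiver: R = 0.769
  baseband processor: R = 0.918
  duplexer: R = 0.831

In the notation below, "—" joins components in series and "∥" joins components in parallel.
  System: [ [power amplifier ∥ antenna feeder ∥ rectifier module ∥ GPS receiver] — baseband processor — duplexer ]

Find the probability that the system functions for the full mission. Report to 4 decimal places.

Parallel (power amplifier, antenna feeder, rectifier module, and GPS receiver): 1 − (1 − 0.793000)(1 − 0.814000)(1 − 0.932000)(1 − 0.769000) = 0.999395
Series ([0.999395], baseband processor, and duplexer): 0.999395 × 0.918000 × 0.831000 = 0.7624

0.7624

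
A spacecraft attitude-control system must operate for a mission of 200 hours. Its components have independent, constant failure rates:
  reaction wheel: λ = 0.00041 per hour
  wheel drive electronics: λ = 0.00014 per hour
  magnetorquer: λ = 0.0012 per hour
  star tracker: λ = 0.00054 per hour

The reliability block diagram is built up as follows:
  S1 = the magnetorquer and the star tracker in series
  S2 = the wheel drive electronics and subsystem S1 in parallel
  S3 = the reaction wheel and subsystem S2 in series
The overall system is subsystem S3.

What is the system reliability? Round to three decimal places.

R(reaction wheel) = exp(−0.00041 × 200) = 0.92127
R(wheel drive electronics) = exp(−0.00014 × 200) = 0.97239
R(magnetorquer) = exp(−0.0012 × 200) = 0.78663
R(star tracker) = exp(−0.00054 × 200) = 0.89763
Series (magnetorquer and star tracker): 0.78663 × 0.89763 = 0.70610
Parallel (wheel drive electronics and [0.70610]): 1 − (1 − 0.97239)(1 − 0.70610) = 0.99189
Series (reaction wheel and [0.99189]): 0.92127 × 0.99189 = 0.914

0.914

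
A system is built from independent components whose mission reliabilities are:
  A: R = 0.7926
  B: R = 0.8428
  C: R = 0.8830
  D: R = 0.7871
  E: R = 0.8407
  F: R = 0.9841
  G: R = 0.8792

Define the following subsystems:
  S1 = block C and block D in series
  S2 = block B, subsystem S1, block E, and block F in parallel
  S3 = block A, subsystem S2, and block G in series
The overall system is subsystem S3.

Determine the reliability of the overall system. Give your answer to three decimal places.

0.697

Series (C and D): 0.88300 × 0.78710 = 0.69501
Parallel (B, [0.69501], E, and F): 1 − (1 − 0.84280)(1 − 0.69501)(1 − 0.84070)(1 − 0.98410) = 0.99988
Series (A, [0.99988], and G): 0.79260 × 0.99988 × 0.87920 = 0.697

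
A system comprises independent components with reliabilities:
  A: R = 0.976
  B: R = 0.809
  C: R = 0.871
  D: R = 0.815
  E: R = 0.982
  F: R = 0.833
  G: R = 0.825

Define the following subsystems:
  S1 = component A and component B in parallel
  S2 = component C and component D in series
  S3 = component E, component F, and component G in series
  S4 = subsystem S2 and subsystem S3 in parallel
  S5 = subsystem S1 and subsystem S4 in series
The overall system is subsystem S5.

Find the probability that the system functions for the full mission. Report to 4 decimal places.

0.9015

Parallel (A and B): 1 − (1 − 0.976000)(1 − 0.809000) = 0.995416
Series (C and D): 0.871000 × 0.815000 = 0.709865
Series (E, F, and G): 0.982000 × 0.833000 × 0.825000 = 0.674855
Parallel ([0.709865] and [0.674855]): 1 − (1 − 0.709865)(1 − 0.674855) = 0.905664
Series ([0.995416] and [0.905664]): 0.995416 × 0.905664 = 0.9015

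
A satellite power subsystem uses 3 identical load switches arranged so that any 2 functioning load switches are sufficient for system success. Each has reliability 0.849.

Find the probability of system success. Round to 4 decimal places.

0.9385

R = Σ_{i=2}^{3} C(3,i) p^i (1−p)^{3−i} with p = 0.849
C(3,2)·0.849^2·0.151^1 = 0.326523
C(3,3)·0.849^3·0.151^0 = 0.611960
Sum = 0.9385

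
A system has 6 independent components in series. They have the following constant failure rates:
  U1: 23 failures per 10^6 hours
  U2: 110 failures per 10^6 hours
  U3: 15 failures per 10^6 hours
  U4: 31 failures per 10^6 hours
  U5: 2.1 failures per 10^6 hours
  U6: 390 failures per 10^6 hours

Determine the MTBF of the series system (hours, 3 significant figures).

1750

Series of exponential components: λ_sys = Σ λ_i
λ_sys = 0.000023 + 0.00011 + 0.000015 + 0.000031 + 0.0000021 + 0.00039 = 5.7110e-04 /h
MTBF = 1 / λ_sys = 1750 h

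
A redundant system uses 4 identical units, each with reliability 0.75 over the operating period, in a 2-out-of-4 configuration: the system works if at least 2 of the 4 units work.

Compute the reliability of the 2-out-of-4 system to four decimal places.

R = Σ_{i=2}^{4} C(4,i) p^i (1−p)^{4−i} with p = 0.75
C(4,2)·0.75^2·0.25^2 = 0.210938
C(4,3)·0.75^3·0.25^1 = 0.421875
C(4,4)·0.75^4·0.25^0 = 0.316406
Sum = 0.9492

0.9492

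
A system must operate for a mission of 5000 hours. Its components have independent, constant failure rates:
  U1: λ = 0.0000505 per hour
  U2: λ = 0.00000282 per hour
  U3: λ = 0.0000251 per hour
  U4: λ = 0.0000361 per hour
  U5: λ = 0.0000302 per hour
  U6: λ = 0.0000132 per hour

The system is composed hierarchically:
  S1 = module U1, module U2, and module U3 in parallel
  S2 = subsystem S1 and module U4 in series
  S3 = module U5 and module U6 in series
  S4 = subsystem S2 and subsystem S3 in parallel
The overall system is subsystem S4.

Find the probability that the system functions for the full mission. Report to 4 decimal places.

0.9677

R(U1) = exp(−0.0000505 × 5000) = 0.776856
R(U2) = exp(−0.00000282 × 5000) = 0.985999
R(U3) = exp(−0.0000251 × 5000) = 0.882056
R(U4) = exp(−0.0000361 × 5000) = 0.834853
R(U5) = exp(−0.0000302 × 5000) = 0.859848
R(U6) = exp(−0.0000132 × 5000) = 0.936131
Parallel (U1, U2, and U3): 1 − (1 − 0.776856)(1 − 0.985999)(1 − 0.882056) = 0.999632
Series ([0.999632] and U4): 0.999632 × 0.834853 = 0.834546
Series (U5 and U6): 0.859848 × 0.936131 = 0.804930
Parallel ([0.834546] and [0.804930]): 1 − (1 − 0.834546)(1 − 0.804930) = 0.9677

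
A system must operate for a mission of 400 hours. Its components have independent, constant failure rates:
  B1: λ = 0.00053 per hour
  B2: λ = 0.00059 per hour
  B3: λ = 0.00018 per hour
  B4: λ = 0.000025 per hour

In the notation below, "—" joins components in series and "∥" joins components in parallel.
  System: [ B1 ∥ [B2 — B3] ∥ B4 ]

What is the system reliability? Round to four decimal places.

R(B1) = exp(−0.00053 × 400) = 0.808965
R(B2) = exp(−0.00059 × 400) = 0.789781
R(B3) = exp(−0.00018 × 400) = 0.930531
R(B4) = exp(−0.000025 × 400) = 0.990050
Series (B2 and B3): 0.789781 × 0.930531 = 0.734916
Parallel (B1, [0.734916], and B4): 1 − (1 − 0.808965)(1 − 0.734916)(1 − 0.990050) = 0.9995

0.9995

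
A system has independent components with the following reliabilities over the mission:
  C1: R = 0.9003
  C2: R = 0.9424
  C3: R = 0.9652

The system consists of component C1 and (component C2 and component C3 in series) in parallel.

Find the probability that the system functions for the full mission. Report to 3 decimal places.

0.991

Series (C2 and C3): 0.94240 × 0.96520 = 0.90960
Parallel (C1 and [0.90960]): 1 − (1 − 0.90030)(1 − 0.90960) = 0.991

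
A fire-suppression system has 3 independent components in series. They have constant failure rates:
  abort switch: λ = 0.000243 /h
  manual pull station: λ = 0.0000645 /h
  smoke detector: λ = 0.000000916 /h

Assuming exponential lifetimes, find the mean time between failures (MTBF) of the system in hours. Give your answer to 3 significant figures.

Series of exponential components: λ_sys = Σ λ_i
λ_sys = 0.000243 + 0.0000645 + 0.000000916 = 3.0842e-04 /h
MTBF = 1 / λ_sys = 3240 h

3240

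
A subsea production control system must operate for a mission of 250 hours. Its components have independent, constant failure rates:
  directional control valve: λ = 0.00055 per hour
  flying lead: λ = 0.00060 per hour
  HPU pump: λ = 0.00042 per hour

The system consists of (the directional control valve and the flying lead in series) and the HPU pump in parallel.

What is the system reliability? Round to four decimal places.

0.9751

R(directional control valve) = exp(−0.00055 × 250) = 0.871534
R(flying lead) = exp(−0.00060 × 250) = 0.860708
R(HPU pump) = exp(−0.00042 × 250) = 0.900325
Series (directional control valve and flying lead): 0.871534 × 0.860708 = 0.750136
Parallel ([0.750136] and HPU pump): 1 − (1 − 0.750136)(1 − 0.900325) = 0.9751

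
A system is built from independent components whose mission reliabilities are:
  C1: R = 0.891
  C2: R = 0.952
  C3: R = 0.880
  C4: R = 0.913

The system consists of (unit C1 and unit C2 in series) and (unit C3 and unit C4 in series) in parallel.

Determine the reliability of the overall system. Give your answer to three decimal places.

Series (C1 and C2): 0.89100 × 0.95200 = 0.84823
Series (C3 and C4): 0.88000 × 0.91300 = 0.80344
Parallel ([0.84823] and [0.80344]): 1 − (1 − 0.84823)(1 − 0.80344) = 0.970

0.970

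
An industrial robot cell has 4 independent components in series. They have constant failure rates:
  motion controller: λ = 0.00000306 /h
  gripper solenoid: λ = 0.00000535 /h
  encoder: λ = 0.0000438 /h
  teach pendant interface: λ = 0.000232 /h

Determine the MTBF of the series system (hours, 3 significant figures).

Series of exponential components: λ_sys = Σ λ_i
λ_sys = 0.00000306 + 0.00000535 + 0.0000438 + 0.000232 = 2.8421e-04 /h
MTBF = 1 / λ_sys = 3520 h

3520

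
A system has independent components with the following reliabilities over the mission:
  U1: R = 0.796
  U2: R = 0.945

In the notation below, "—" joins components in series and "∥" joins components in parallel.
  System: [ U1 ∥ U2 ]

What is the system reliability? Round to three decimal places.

Parallel (U1 and U2): 1 − (1 − 0.79600)(1 − 0.94500) = 0.989

0.989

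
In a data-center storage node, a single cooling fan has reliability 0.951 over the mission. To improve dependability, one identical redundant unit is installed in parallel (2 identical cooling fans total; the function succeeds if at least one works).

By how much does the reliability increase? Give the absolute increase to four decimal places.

R_before = 0.951
R_after = 1 − (1 − 0.951)^2 = 0.9976
ΔR = 0.9976 − 0.951 = 0.0466

0.0466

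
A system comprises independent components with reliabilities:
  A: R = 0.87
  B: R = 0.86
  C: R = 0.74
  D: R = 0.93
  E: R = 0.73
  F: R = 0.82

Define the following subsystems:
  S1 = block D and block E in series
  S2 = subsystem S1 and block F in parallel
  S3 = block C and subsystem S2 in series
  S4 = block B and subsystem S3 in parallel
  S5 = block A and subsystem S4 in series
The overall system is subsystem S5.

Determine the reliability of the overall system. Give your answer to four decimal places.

Series (D and E): 0.930000 × 0.730000 = 0.678900
Parallel ([0.678900] and F): 1 − (1 − 0.678900)(1 − 0.820000) = 0.942202
Series (C and [0.942202]): 0.740000 × 0.942202 = 0.697229
Parallel (B and [0.697229]): 1 − (1 − 0.860000)(1 − 0.697229) = 0.957612
Series (A and [0.957612]): 0.870000 × 0.957612 = 0.8331

0.8331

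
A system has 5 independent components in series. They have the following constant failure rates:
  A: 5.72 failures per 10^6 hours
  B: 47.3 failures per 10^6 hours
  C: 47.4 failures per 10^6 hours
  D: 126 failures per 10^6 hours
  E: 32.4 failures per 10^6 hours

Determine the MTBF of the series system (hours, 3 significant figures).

Series of exponential components: λ_sys = Σ λ_i
λ_sys = 0.00000572 + 0.0000473 + 0.0000474 + 0.000126 + 0.0000324 = 2.5882e-04 /h
MTBF = 1 / λ_sys = 3860 h

3860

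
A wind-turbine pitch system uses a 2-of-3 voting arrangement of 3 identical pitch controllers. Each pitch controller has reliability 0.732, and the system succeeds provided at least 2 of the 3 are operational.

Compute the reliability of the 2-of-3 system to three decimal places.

R = Σ_{i=2}^{3} C(3,i) p^i (1−p)^{3−i} with p = 0.732
C(3,2)·0.732^2·0.268^1 = 0.43080
C(3,3)·0.732^3·0.268^0 = 0.39222
Sum = 0.823

0.823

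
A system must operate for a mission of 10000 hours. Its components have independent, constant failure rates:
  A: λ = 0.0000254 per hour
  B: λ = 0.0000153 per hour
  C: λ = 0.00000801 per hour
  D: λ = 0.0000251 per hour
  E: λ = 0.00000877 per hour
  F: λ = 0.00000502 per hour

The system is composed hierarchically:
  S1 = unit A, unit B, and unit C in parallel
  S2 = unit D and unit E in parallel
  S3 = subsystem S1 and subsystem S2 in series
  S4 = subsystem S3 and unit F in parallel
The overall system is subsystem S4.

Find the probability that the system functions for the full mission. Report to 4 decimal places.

0.9990

R(A) = exp(−0.0000254 × 10000) = 0.775692
R(B) = exp(−0.0000153 × 10000) = 0.858130
R(C) = exp(−0.00000801 × 10000) = 0.923024
R(D) = exp(−0.0000251 × 10000) = 0.778022
R(E) = exp(−0.00000877 × 10000) = 0.916036
R(F) = exp(−0.00000502 × 10000) = 0.951039
Parallel (A, B, and C): 1 − (1 − 0.775692)(1 − 0.858130)(1 − 0.923024) = 0.997550
Parallel (D and E): 1 − (1 − 0.778022)(1 − 0.916036) = 0.981362
Series ([0.997550] and [0.981362]): 0.997550 × 0.981362 = 0.978958
Parallel ([0.978958] and F): 1 − (1 − 0.978958)(1 − 0.951039) = 0.9990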